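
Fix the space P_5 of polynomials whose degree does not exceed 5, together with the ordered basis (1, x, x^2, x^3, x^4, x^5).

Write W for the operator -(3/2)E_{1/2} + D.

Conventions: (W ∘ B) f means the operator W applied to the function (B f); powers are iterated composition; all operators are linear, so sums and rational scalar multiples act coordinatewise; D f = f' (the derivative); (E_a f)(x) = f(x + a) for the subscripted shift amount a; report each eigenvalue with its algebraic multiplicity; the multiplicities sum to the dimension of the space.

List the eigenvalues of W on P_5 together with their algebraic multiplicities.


λ = -3/2 (multiplicity 6)

image of 1: -3/2
image of x: -(3/2)x + 1/4
image of x^2: -(3/2)x^2 + (1/2)x - 3/8
image of x^3: -(3/2)x^3 + (3/4)x^2 - (9/8)x - 3/16
image of x^4: -(3/2)x^4 + x^3 - (9/4)x^2 - (3/4)x - 3/32
image of x^5: -(3/2)x^5 + (5/4)x^4 - (15/4)x^3 - (15/8)x^2 - (15/32)x - 3/64
the matrix is upper triangular; its diagonal is (-3/2, -3/2, -3/2, -3/2, -3/2, -3/2)
for a triangular matrix the eigenvalues are the diagonal entries, with algebraic multiplicity their repetition count


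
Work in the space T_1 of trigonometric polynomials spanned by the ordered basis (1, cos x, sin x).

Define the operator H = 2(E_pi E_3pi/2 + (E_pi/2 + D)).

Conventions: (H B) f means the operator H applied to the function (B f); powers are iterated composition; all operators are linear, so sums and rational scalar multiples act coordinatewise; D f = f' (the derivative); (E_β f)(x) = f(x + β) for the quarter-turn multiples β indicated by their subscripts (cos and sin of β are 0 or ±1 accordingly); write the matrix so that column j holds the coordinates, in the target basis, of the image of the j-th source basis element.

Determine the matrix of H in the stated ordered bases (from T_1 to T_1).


image of 1: 4
image of cos x: -6sin x
image of sin x: 6cos x
each image's coordinates form column j of the matrix

the matrix is [[4, 0, 0]; [0, 0, 6]; [0, -6, 0]] (rows listed top to bottom)


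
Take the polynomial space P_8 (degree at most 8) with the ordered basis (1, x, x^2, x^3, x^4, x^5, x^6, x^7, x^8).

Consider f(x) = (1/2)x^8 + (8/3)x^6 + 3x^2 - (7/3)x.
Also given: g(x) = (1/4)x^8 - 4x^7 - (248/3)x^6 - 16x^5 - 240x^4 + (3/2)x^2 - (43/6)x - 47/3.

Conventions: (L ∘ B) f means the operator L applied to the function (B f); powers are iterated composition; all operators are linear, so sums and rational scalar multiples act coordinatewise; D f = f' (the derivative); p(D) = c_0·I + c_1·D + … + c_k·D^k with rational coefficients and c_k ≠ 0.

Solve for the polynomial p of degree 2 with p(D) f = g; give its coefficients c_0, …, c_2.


D^0 f = (1/2)x^8 + (8/3)x^6 + 3x^2 - (7/3)x
D^1 f = 4x^7 + 16x^5 + 6x - 7/3
D^2 f = 28x^6 + 80x^4 + 6
matching coefficients of g against c_0 f + c_1 Df + … from the top degree down determines the c_i
solution: c_0 = 1/2, c_1 = -1, c_2 = -3

c_0 = 1/2, c_1 = -1, c_2 = -3


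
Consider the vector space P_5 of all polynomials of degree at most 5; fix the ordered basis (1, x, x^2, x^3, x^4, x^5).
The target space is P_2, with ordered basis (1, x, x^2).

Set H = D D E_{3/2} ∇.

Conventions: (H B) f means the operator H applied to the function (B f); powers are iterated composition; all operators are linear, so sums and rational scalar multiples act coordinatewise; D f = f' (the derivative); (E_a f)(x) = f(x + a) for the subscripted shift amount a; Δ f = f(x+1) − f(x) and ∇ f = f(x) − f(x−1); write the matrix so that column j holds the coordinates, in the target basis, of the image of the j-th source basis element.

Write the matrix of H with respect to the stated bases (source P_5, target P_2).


image of 1: 0
image of x: 0
image of x^2: 0
image of x^3: 6
image of x^4: 24x + 24
image of x^5: 60x^2 + 120x + 65
each image's coordinates form column j of the matrix

the matrix is [[0, 0, 0, 6, 24, 65]; [0, 0, 0, 0, 24, 120]; [0, 0, 0, 0, 0, 60]] (rows listed top to bottom)


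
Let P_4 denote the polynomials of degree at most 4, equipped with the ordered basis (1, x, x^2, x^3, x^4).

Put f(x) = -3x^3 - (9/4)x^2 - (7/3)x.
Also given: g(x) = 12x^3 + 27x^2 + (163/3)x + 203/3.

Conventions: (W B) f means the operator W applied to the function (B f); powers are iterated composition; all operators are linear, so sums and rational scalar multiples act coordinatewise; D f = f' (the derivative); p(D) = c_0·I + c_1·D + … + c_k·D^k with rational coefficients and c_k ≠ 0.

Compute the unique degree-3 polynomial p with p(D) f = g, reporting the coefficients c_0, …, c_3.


D^0 f = -3x^3 - (9/4)x^2 - (7/3)x
D^1 f = -9x^2 - (9/2)x - 7/3
D^2 f = -18x - 9/2
D^3 f = -18
matching coefficients of g against c_0 f + c_1 Df + … from the top degree down determines the c_i
solution: c_0 = -4, c_1 = -2, c_2 = -2, c_3 = -3

p(D) = -4·I − 2·D − 2·D^2 − 3·D^3, i.e. c_0 = -4, c_1 = -2, c_2 = -2, c_3 = -3


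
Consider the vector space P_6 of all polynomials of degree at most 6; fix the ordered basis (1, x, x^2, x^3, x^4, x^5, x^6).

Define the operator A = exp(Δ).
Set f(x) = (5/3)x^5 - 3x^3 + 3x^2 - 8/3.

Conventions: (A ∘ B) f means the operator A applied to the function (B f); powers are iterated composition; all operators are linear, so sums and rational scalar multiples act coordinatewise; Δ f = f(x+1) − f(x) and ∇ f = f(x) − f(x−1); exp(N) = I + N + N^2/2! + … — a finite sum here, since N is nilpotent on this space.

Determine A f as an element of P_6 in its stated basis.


g(x) = (5/3)x^5 + (25/3)x^4 + (91/3)x^3 + (232/3)x^2 + 113x + 75

order-1 term: (25/3)x^4 + (50/3)x^3 + (23/3)x^2 + (16/3)x + 5/3
order-2 term: (50/3)x^3 + 50x^2 + (148/3)x + 19
order-3 term: (50/3)x^2 + 50x + 116/3
order-4 term: (25/3)x + 50/3
order-5 term: 5/3
the series for exp(Δ) f terminates at order 5
exp(Δ) f = (5/3)x^5 + (25/3)x^4 + (91/3)x^3 + (232/3)x^2 + 113x + 75


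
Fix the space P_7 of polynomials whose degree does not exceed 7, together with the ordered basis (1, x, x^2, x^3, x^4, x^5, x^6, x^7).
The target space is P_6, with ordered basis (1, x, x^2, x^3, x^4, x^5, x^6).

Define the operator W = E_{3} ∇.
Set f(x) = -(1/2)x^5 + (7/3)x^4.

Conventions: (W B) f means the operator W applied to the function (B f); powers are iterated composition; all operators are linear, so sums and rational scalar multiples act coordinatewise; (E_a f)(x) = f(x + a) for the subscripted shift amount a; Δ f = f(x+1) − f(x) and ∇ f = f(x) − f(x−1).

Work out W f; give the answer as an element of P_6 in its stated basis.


the result is g(x) = -(5/2)x^4 - (47/3)x^3 - 25x^2 + (89/6)x + 277/6

∇ f = -(5/2)x^4 + (43/3)x^3 - 19x^2 + (71/6)x - 17/6
E_{3} ∇ f = -(5/2)x^4 - (47/3)x^3 - 25x^2 + (89/6)x + 277/6


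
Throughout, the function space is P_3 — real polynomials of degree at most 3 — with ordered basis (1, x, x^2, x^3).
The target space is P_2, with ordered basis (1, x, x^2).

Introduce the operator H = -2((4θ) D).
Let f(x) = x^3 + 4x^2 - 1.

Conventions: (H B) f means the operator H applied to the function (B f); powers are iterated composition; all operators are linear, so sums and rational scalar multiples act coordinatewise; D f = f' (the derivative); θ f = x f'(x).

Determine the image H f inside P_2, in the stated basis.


g(x) = -48x^2 - 64x

D f = 3x^2 + 8x
θ D f = 6x^2 + 8x
(4θ) D f = 24x^2 + 32x
(-2((4θ) D)) f = -48x^2 - 64x


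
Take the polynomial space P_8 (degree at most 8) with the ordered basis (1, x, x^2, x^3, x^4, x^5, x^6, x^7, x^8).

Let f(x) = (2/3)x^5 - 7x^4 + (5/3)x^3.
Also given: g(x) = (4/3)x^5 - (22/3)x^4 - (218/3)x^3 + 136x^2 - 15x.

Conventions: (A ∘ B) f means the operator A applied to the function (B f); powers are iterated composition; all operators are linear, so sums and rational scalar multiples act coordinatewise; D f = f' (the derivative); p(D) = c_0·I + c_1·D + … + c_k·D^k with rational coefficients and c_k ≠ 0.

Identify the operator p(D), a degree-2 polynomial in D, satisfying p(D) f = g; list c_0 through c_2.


D^0 f = (2/3)x^5 - 7x^4 + (5/3)x^3
D^1 f = (10/3)x^4 - 28x^3 + 5x^2
D^2 f = (40/3)x^3 - 84x^2 + 10x
matching coefficients of g against c_0 f + c_1 Df + … from the top degree down determines the c_i
solution: c_0 = 2, c_1 = 2, c_2 = -3/2

p(D) = 2·I + 2·D − (3/2)·D^2, i.e. c_0 = 2, c_1 = 2, c_2 = -3/2


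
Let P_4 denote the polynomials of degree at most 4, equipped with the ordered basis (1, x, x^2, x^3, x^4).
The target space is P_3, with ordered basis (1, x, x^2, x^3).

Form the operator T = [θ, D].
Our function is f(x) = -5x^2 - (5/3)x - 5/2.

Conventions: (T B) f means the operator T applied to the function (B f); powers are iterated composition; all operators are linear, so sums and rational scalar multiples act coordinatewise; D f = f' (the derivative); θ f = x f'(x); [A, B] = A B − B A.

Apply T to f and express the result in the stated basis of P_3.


g(x) = 10x + 5/3

D f = -10x - 5/3
θ D f = -10x
θ f = -10x^2 - (5/3)x
D θ f = -20x - 5/3
[θ, D] f = 10x + 5/3


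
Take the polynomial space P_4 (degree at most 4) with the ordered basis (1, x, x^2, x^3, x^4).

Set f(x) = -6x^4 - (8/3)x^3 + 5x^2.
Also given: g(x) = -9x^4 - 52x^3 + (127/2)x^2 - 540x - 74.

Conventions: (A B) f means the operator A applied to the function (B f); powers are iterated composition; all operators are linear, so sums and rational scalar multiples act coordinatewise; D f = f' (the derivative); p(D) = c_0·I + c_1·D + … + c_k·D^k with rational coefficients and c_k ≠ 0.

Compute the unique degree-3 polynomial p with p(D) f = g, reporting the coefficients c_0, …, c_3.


D^0 f = -6x^4 - (8/3)x^3 + 5x^2
D^1 f = -24x^3 - 8x^2 + 10x
D^2 f = -72x^2 - 16x + 10
D^3 f = -144x - 16
matching coefficients of g against c_0 f + c_1 Df + … from the top degree down determines the c_i
solution: c_0 = 3/2, c_1 = 2, c_2 = -1, c_3 = 4

p(D) = (3/2)·I + 2·D − D^2 + 4·D^3, i.e. c_0 = 3/2, c_1 = 2, c_2 = -1, c_3 = 4


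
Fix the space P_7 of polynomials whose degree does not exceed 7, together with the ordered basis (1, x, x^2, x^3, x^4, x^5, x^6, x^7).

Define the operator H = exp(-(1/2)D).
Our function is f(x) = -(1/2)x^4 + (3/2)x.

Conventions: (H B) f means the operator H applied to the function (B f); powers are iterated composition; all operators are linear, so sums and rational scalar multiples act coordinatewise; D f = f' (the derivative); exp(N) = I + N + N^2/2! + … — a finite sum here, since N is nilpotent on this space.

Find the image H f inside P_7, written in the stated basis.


the result is g(x) = -(1/2)x^4 + x^3 - (3/4)x^2 + (7/4)x - 25/32

order-1 term: x^3 - 3/4
order-2 term: -(3/4)x^2
order-3 term: (1/4)x
order-4 term: -1/32
the series for exp(-(1/2)D) f terminates at order 4
exp(-(1/2)D) f = -(1/2)x^4 + x^3 - (3/4)x^2 + (7/4)x - 25/32


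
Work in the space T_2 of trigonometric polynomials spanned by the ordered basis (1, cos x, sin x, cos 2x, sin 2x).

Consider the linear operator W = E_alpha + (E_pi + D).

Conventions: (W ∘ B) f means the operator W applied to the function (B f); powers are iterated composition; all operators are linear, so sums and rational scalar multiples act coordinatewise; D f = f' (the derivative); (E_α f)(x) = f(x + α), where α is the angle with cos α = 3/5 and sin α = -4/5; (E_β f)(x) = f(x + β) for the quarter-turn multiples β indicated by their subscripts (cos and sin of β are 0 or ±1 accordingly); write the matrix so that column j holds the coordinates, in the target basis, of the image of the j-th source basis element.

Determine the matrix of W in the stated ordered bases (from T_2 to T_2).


the matrix is [[2, 0, 0, 0, 0]; [0, -2/5, 1/5, 0, 0]; [0, -1/5, -2/5, 0, 0]; [0, 0, 0, 18/25, 26/25]; [0, 0, 0, -26/25, 18/25]] (rows listed top to bottom)

image of 1: 2
image of cos x: -(2/5)cos x - (1/5)sin x
image of sin x: (1/5)cos x - (2/5)sin x
image of cos 2x: (18/25)cos 2x - (26/25)sin 2x
image of sin 2x: (26/25)cos 2x + (18/25)sin 2x
each image's coordinates form column j of the matrix


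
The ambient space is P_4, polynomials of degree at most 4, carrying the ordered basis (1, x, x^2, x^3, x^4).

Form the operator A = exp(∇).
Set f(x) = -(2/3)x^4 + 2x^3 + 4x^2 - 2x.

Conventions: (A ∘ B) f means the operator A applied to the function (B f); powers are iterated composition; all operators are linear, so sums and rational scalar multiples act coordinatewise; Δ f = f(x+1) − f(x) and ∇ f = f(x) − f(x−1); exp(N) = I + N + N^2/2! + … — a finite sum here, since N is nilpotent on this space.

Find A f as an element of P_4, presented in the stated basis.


the image equals g(x) = -(2/3)x^4 - (2/3)x^3 + 10x^2 + (26/3)x - 14/3

order-1 term: -(8/3)x^3 + 10x^2 - (2/3)x - 10/3
order-2 term: -4x^2 + 14x - 20/3
order-3 term: -(8/3)x + 6
order-4 term: -2/3
the series for exp(∇) f terminates at order 4
exp(∇) f = -(2/3)x^4 - (2/3)x^3 + 10x^2 + (26/3)x - 14/3


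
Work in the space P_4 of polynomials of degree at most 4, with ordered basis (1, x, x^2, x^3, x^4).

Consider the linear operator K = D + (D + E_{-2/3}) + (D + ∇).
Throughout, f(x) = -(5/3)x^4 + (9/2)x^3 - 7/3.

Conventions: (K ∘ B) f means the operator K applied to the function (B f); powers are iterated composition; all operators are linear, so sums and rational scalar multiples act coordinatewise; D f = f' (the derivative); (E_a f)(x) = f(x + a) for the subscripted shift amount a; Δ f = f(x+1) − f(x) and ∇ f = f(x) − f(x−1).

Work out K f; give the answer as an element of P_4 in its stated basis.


the result is g(x) = -(5/3)x^4 - (319/18)x^3 + (455/9)x^2 - (1975/162)x + 1055/486

D f = -(20/3)x^3 + (27/2)x^2
D f = -(20/3)x^3 + (27/2)x^2
E_{-2/3} f = -(5/3)x^4 + (161/18)x^3 - (121/9)x^2 + (646/81)x - 971/243
(D + E_{-2/3}) f = -(5/3)x^4 + (41/18)x^3 + (1/18)x^2 + (646/81)x - 971/243
D f = -(20/3)x^3 + (27/2)x^2
∇ f = -(20/3)x^3 + (47/2)x^2 - (121/6)x + 37/6
(D + ∇) f = -(40/3)x^3 + 37x^2 - (121/6)x + 37/6
(D + (D + E_{-2/3}) + (D + ∇)) f = -(5/3)x^4 - (319/18)x^3 + (455/9)x^2 - (1975/162)x + 1055/486


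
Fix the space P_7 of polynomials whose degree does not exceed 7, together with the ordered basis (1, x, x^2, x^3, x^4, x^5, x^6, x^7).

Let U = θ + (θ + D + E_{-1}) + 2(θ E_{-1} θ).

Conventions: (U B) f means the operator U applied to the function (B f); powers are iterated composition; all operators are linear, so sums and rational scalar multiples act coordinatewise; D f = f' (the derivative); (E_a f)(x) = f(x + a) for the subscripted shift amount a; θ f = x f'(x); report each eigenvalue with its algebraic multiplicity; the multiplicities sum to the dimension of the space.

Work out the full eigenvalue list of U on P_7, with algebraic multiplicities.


image of 1: 1
image of x: 5x
image of x^2: 13x^2 - 8x + 1
image of x^3: 25x^3 - 36x^2 + 21x - 1
image of x^4: 41x^4 - 96x^3 + 102x^2 - 36x + 1
image of x^5: 61x^5 - 200x^4 + 310x^3 - 210x^2 + 55x - 1
image of x^6: 85x^6 - 360x^5 + 735x^4 - 740x^3 + 375x^2 - 78x + 1
image of x^7: 113x^7 - 588x^6 + 1491x^5 - 1995x^4 + 1505x^3 - 609x^2 + 105x - 1
the matrix is upper triangular; its diagonal is (1, 5, 13, 25, 41, 61, 85, 113)
for a triangular matrix the eigenvalues are the diagonal entries, with algebraic multiplicity their repetition count

λ = 1 (multiplicity 1), λ = 5 (multiplicity 1), λ = 13 (multiplicity 1), λ = 25 (multiplicity 1), λ = 41 (multiplicity 1), λ = 61 (multiplicity 1), λ = 85 (multiplicity 1), λ = 113 (multiplicity 1)


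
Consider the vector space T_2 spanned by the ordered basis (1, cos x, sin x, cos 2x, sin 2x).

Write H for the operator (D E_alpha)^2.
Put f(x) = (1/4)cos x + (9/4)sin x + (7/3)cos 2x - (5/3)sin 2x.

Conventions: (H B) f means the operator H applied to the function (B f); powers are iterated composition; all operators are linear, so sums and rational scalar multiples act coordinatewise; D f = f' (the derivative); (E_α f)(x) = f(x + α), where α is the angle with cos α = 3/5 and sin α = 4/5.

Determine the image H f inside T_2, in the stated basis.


the image equals g(x) = -(209/100)cos x + (87/100)sin x + (8036/1875)cos 2x - (19948/1875)sin 2x

E_alpha f = (39/20)cos x + (23/20)sin x - (169/75)cos 2x - (133/75)sin 2x
D E_alpha f = (23/20)cos x - (39/20)sin x - (266/75)cos 2x + (338/75)sin 2x
E_alpha (D E_alpha) f = -(87/100)cos x - (209/100)sin x + (9974/1875)cos 2x + (4018/1875)sin 2x
D E_alpha (D E_alpha) f = -(209/100)cos x + (87/100)sin x + (8036/1875)cos 2x - (19948/1875)sin 2x


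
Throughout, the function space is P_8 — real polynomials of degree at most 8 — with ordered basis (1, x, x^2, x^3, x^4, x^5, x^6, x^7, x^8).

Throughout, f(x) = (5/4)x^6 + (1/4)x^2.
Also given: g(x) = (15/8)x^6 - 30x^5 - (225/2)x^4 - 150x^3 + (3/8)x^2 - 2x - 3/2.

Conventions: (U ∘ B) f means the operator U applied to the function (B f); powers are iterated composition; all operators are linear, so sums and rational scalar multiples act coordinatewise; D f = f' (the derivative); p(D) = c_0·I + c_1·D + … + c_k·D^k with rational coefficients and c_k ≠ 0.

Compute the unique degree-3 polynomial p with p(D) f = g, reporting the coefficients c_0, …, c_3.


p(D) = (3/2)·I − 4·D − 3·D^2 − D^3, i.e. c_0 = 3/2, c_1 = -4, c_2 = -3, c_3 = -1

D^0 f = (5/4)x^6 + (1/4)x^2
D^1 f = (15/2)x^5 + (1/2)x
D^2 f = (75/2)x^4 + 1/2
D^3 f = 150x^3
matching coefficients of g against c_0 f + c_1 Df + … from the top degree down determines the c_i
solution: c_0 = 3/2, c_1 = -4, c_2 = -3, c_3 = -1


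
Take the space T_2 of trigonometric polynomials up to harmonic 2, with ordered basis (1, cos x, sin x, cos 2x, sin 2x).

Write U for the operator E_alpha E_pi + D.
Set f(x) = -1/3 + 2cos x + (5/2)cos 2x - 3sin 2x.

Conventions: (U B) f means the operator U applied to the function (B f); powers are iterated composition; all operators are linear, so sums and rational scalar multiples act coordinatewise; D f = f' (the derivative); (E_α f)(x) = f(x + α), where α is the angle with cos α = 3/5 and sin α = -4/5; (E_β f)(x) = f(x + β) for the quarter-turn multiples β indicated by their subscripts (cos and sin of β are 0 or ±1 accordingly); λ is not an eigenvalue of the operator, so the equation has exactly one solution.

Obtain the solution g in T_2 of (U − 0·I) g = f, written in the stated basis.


the result is g(x) = -1/3 - (1/3)cos x + sin x + (121/58)cos 2x + (86/29)sin 2x

write g with unknown coordinates in the stated basis and equate coefficients in (U − 0·I) g = f
solving from the highest basis element down gives g = -1/3 - (1/3)cos x + sin x + (121/58)cos 2x + (86/29)sin 2x
check: U g = -1/3 + 2cos x + (5/2)cos 2x - 3sin 2x
so U g − 0·g = -1/3 + 2cos x + (5/2)cos 2x - 3sin 2x = f ✓


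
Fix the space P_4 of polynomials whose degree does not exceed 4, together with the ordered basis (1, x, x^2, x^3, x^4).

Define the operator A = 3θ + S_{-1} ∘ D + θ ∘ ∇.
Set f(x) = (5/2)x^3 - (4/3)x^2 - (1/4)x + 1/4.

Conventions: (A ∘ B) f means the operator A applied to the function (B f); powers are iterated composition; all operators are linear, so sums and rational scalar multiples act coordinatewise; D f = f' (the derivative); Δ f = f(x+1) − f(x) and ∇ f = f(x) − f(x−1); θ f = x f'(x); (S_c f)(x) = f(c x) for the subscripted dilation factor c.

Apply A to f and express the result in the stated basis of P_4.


the result is g(x) = (45/2)x^3 + (29/2)x^2 - (33/4)x - 1/4

θ f = (15/2)x^3 - (8/3)x^2 - (1/4)x
(3θ) f = (45/2)x^3 - 8x^2 - (3/4)x
D f = (15/2)x^2 - (8/3)x - 1/4
S_{-1} D f = (15/2)x^2 + (8/3)x - 1/4
∇ f = (15/2)x^2 - (61/6)x + 43/12
θ ∇ f = 15x^2 - (61/6)x
(3θ + S_{-1} ∘ D + θ ∘ ∇) f = (45/2)x^3 + (29/2)x^2 - (33/4)x - 1/4


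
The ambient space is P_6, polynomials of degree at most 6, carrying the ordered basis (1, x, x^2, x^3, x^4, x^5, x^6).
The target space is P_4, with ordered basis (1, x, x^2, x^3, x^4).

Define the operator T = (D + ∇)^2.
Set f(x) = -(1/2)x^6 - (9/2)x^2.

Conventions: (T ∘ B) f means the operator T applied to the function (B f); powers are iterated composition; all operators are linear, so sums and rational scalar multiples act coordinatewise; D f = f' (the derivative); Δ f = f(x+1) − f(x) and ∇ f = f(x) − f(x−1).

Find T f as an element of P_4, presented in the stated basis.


the image equals g(x) = -60x^4 + 120x^3 - 165x^2 + 120x - 73

D f = -3x^5 - 9x
∇ f = -3x^5 + (15/2)x^4 - 10x^3 + (15/2)x^2 - 12x + 5
(D + ∇) f = -6x^5 + (15/2)x^4 - 10x^3 + (15/2)x^2 - 21x + 5
D (D + ∇) f = -30x^4 + 30x^3 - 30x^2 + 15x - 21
∇ (D + ∇) f = -30x^4 + 90x^3 - 135x^2 + 105x - 52
(D + ∇) (D + ∇) f = -60x^4 + 120x^3 - 165x^2 + 120x - 73


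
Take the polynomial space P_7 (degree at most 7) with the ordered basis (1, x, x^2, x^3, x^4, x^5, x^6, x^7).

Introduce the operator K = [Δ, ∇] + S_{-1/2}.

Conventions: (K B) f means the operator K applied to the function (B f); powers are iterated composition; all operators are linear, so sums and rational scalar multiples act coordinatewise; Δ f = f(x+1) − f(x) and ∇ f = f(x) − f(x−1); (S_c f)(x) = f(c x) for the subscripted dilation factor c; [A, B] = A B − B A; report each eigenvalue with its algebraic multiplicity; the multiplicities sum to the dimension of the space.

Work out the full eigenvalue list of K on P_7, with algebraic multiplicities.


λ = -1/2 (multiplicity 1), λ = -1/8 (multiplicity 1), λ = -1/32 (multiplicity 1), λ = -1/128 (multiplicity 1), λ = 1/64 (multiplicity 1), λ = 1/16 (multiplicity 1), λ = 1/4 (multiplicity 1), λ = 1 (multiplicity 1)

image of 1: 1
image of x: -(1/2)x
image of x^2: (1/4)x^2
image of x^3: -(1/8)x^3
image of x^4: (1/16)x^4
image of x^5: -(1/32)x^5
image of x^6: (1/64)x^6
image of x^7: -(1/128)x^7
the matrix is upper triangular; its diagonal is (1, -1/2, 1/4, -1/8, 1/16, -1/32, 1/64, -1/128)
for a triangular matrix the eigenvalues are the diagonal entries, with algebraic multiplicity their repetition count


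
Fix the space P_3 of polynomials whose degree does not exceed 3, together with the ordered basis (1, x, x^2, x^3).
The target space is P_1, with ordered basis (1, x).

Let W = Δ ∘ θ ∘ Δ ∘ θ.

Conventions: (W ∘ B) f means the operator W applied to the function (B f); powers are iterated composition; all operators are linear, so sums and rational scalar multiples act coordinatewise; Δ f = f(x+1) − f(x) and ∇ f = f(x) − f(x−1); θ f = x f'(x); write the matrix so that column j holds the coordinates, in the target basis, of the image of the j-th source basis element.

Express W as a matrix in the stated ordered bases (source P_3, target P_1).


image of 1: 0
image of x: 0
image of x^2: 4
image of x^3: 36x + 27
each image's coordinates form column j of the matrix

the matrix is [[0, 0, 4, 27]; [0, 0, 0, 36]] (rows listed top to bottom)


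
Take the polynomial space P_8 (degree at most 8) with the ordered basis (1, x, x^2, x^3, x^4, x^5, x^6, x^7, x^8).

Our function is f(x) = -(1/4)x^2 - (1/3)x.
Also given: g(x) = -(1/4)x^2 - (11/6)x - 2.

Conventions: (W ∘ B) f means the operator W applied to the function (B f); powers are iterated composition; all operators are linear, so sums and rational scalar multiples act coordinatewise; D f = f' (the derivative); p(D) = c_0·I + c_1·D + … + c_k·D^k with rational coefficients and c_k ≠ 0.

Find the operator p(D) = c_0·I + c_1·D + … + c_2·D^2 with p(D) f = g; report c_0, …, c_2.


D^0 f = -(1/4)x^2 - (1/3)x
D^1 f = -(1/2)x - 1/3
D^2 f = -1/2
matching coefficients of g against c_0 f + c_1 Df + … from the top degree down determines the c_i
solution: c_0 = 1, c_1 = 3, c_2 = 2

p(D) = I + 3·D + 2·D^2, i.e. c_0 = 1, c_1 = 3, c_2 = 2


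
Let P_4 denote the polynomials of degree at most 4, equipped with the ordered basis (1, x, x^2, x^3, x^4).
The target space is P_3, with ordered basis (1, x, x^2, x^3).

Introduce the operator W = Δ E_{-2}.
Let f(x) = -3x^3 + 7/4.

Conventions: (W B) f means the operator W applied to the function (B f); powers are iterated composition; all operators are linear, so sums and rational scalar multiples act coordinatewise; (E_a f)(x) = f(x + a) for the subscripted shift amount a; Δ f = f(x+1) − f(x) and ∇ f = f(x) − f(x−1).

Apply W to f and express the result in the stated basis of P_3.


E_{-2} f = -3x^3 + 18x^2 - 36x + 103/4
Δ E_{-2} f = -9x^2 + 27x - 21

the image equals g(x) = -9x^2 + 27x - 21


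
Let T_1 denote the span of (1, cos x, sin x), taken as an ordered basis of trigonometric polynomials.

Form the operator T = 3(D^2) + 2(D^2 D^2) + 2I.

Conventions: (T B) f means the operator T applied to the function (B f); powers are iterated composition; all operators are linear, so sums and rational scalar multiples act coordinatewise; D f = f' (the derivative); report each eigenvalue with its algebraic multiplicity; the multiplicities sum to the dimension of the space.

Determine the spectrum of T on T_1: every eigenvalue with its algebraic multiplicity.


λ = 1 (multiplicity 2), λ = 2 (multiplicity 1)

image of 1: 2
image of cos x: cos x
image of sin x: sin x
the matrix is diagonal; its diagonal is (2, 1, 1)
for a triangular matrix the eigenvalues are the diagonal entries, with algebraic multiplicity their repetition count


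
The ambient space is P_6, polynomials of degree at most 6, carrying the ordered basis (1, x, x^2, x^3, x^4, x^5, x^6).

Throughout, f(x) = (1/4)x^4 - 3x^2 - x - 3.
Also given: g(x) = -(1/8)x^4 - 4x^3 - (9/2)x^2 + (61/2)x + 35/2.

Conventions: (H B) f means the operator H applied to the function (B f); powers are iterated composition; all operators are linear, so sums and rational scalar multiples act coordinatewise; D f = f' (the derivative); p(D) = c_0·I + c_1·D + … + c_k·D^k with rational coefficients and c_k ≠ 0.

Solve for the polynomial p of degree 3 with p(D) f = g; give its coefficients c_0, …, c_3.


p(D) = -(1/2)·I − 4·D − 2·D^2 + D^3, i.e. c_0 = -1/2, c_1 = -4, c_2 = -2, c_3 = 1

D^0 f = (1/4)x^4 - 3x^2 - x - 3
D^1 f = x^3 - 6x - 1
D^2 f = 3x^2 - 6
D^3 f = 6x
matching coefficients of g against c_0 f + c_1 Df + … from the top degree down determines the c_i
solution: c_0 = -1/2, c_1 = -4, c_2 = -2, c_3 = 1


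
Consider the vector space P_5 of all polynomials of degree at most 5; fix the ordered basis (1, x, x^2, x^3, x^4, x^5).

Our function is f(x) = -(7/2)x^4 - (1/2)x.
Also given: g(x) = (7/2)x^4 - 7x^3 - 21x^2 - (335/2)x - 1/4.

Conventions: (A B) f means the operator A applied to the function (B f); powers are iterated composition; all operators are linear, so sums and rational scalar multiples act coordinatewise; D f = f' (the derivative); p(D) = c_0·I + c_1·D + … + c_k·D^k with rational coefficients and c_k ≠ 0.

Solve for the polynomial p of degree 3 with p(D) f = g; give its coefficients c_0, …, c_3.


D^0 f = -(7/2)x^4 - (1/2)x
D^1 f = -14x^3 - 1/2
D^2 f = -42x^2
D^3 f = -84x
matching coefficients of g against c_0 f + c_1 Df + … from the top degree down determines the c_i
solution: c_0 = -1, c_1 = 1/2, c_2 = 1/2, c_3 = 2

c_0 = -1, c_1 = 1/2, c_2 = 1/2, c_3 = 2


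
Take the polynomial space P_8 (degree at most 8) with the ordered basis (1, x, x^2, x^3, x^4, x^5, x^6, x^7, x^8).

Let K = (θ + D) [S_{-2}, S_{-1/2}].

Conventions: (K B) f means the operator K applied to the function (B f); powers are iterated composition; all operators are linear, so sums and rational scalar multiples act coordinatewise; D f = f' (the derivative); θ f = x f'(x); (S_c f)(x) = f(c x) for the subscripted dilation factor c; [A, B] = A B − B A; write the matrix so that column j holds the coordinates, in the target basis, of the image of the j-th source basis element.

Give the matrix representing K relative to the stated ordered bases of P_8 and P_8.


the matrix is [[0, 0, 0, 0, 0, 0, 0, 0, 0]; [0, 0, 0, 0, 0, 0, 0, 0, 0]; [0, 0, 0, 0, 0, 0, 0, 0, 0]; [0, 0, 0, 0, 0, 0, 0, 0, 0]; [0, 0, 0, 0, 0, 0, 0, 0, 0]; [0, 0, 0, 0, 0, 0, 0, 0, 0]; [0, 0, 0, 0, 0, 0, 0, 0, 0]; [0, 0, 0, 0, 0, 0, 0, 0, 0]; [0, 0, 0, 0, 0, 0, 0, 0, 0]] (rows listed top to bottom)

image of 1: 0
image of x: 0
image of x^2: 0
image of x^3: 0
image of x^4: 0
image of x^5: 0
image of x^6: 0
image of x^7: 0
image of x^8: 0
each image's coordinates form column j of the matrix


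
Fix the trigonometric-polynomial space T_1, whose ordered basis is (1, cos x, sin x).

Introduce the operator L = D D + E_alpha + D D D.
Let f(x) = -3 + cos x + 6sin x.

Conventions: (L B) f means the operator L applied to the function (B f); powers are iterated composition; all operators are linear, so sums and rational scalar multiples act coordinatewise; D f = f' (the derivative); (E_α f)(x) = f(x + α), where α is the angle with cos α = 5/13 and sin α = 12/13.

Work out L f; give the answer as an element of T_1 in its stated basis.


the result is g(x) = -3 - (14/13)cos x - (47/13)sin x

D f = 6cos x - sin x
D D f = -cos x - 6sin x
E_alpha f = -3 + (77/13)cos x + (18/13)sin x
D f = 6cos x - sin x
D D f = -cos x - 6sin x
D D D f = -6cos x + sin x
(D D + E_alpha + D D D) f = -3 - (14/13)cos x - (47/13)sin x


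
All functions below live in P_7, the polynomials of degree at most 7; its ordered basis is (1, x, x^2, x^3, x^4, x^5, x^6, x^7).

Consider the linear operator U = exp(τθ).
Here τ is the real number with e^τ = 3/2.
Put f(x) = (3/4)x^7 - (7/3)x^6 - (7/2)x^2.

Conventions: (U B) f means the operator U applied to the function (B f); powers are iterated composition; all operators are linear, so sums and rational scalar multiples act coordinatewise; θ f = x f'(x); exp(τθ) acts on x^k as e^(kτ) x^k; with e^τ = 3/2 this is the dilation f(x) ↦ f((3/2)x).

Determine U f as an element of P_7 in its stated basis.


g(x) = (6561/512)x^7 - (1701/64)x^6 - (63/8)x^2

exp(τθ) x^k = e^(kτ) x^k; with e^τ = 3/2 this sends x^k to (3/2)^k x^k
x^2 ↦ 9/4 x^2
x^6 ↦ 729/64 x^6
x^7 ↦ 2187/128 x^7
applying this coordinatewise to f: exp(τθ) f = (6561/512)x^7 - (1701/64)x^6 - (63/8)x^2


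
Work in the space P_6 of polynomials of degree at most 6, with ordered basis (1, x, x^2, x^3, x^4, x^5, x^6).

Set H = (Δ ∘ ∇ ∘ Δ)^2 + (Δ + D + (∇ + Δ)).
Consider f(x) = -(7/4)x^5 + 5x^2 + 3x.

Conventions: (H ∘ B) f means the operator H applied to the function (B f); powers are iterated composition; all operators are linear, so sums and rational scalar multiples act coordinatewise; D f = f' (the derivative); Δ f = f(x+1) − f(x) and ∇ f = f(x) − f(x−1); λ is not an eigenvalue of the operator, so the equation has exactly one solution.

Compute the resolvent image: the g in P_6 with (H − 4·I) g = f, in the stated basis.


write g with unknown coordinates in the stated basis and equate coefficients in (H − 4·I) g = f
solving from the highest basis element down gives g = (7/16)x^5 + (35/16)x^4 + (315/32)x^3 + (1115/32)x^2 + (10679/128)x + 12851/128
check: H g = (35/4)x^4 + (315/8)x^3 + (1155/8)x^2 + (10775/32)x + 12851/32
so H g − 4·g = -(7/4)x^5 + 5x^2 + 3x = f ✓

the result is g(x) = (7/16)x^5 + (35/16)x^4 + (315/32)x^3 + (1115/32)x^2 + (10679/128)x + 12851/128


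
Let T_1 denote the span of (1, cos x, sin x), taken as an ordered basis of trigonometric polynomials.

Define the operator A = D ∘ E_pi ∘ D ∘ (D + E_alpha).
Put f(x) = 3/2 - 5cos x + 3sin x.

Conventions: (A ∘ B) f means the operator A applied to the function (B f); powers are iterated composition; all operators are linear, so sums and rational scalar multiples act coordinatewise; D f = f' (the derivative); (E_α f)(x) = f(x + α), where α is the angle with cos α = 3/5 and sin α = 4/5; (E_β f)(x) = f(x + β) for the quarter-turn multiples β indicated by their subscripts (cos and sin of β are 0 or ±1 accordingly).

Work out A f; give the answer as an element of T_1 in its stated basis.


the image equals g(x) = (12/5)cos x + (54/5)sin x

D f = 3cos x + 5sin x
E_alpha f = 3/2 - (3/5)cos x + (29/5)sin x
(D + E_alpha) f = 3/2 + (12/5)cos x + (54/5)sin x
D (D + E_alpha) f = (54/5)cos x - (12/5)sin x
E_pi D (D + E_alpha) f = -(54/5)cos x + (12/5)sin x
D (E_pi ∘ D) (D + E_alpha) f = (12/5)cos x + (54/5)sin x


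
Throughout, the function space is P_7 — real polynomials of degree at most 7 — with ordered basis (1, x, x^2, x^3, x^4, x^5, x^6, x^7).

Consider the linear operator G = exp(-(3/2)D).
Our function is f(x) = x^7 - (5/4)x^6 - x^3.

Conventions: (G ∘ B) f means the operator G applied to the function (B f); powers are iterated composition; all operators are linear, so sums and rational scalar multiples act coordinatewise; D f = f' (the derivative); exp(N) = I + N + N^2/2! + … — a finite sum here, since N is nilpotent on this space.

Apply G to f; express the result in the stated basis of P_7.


the image equals g(x) = x^7 - (47/4)x^6 + (117/2)x^5 - (2565/16)x^4 + (4169/16)x^3 - (15993/64)x^2 + (2079/16)x - 7155/256

order-1 term: -(21/2)x^6 + (45/4)x^5 + (9/2)x^2
order-2 term: (189/4)x^5 - (675/16)x^4 - (27/4)x
order-3 term: -(945/8)x^4 + (675/8)x^3 + 27/8
order-4 term: (2835/16)x^3 - (6075/64)x^2
order-5 term: -(5103/32)x^2 + (3645/64)x
order-6 term: (5103/64)x - 3645/256
order-7 term: -2187/128
the series for exp(-(3/2)D) f terminates at order 7
exp(-(3/2)D) f = x^7 - (47/4)x^6 + (117/2)x^5 - (2565/16)x^4 + (4169/16)x^3 - (15993/64)x^2 + (2079/16)x - 7155/256


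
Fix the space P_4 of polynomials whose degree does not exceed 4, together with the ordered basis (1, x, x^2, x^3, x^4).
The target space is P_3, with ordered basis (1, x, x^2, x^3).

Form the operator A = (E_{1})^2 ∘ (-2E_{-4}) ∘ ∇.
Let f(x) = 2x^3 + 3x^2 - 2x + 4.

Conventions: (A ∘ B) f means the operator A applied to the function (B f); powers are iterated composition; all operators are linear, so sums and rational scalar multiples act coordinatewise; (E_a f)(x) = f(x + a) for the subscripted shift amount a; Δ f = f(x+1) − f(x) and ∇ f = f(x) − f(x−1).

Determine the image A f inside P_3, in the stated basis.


the image equals g(x) = -12x^2 + 48x - 42

∇ f = 6x^2 - 3
E_{-4} ∇ f = 6x^2 - 48x + 93
(-2E_{-4}) ∇ f = -12x^2 + 96x - 186
E_{1} (-2E_{-4}) ∇ f = -12x^2 + 72x - 102
E_{1} E_{1} (-2E_{-4}) ∇ f = -12x^2 + 48x - 42


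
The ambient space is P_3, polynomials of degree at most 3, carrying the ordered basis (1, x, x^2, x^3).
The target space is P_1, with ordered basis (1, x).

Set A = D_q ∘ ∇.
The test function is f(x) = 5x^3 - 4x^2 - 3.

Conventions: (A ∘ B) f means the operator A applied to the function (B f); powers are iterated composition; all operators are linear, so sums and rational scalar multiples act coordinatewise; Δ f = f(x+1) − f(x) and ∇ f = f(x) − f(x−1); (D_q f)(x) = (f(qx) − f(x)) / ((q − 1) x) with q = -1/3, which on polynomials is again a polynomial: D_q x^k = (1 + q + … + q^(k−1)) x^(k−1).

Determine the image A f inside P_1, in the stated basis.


the image equals g(x) = 10x - 23

∇ f = 15x^2 - 23x + 9
D_q ∇ f = 10x - 23


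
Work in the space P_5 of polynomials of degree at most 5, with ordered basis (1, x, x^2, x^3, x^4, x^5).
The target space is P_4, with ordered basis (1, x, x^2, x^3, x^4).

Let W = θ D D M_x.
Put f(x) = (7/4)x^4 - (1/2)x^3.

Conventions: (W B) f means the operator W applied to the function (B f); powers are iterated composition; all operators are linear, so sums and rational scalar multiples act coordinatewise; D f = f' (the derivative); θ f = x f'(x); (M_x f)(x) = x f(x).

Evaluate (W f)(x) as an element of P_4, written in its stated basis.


M_x f = (7/4)x^5 - (1/2)x^4
D M_x f = (35/4)x^4 - 2x^3
D D M_x f = 35x^3 - 6x^2
θ D D M_x f = 105x^3 - 12x^2

g(x) = 105x^3 - 12x^2


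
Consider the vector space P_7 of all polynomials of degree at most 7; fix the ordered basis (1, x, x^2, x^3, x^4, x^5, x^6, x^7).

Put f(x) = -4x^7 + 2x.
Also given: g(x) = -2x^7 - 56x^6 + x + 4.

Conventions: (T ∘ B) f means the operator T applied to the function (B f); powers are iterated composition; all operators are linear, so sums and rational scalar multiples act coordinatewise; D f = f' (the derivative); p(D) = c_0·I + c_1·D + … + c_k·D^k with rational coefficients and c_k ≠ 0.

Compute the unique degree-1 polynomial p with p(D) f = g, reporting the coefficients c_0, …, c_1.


D^0 f = -4x^7 + 2x
D^1 f = -28x^6 + 2
matching coefficients of g against c_0 f + c_1 Df + … from the top degree down determines the c_i
solution: c_0 = 1/2, c_1 = 2

p(D) = (1/2)·I + 2·D, i.e. c_0 = 1/2, c_1 = 2


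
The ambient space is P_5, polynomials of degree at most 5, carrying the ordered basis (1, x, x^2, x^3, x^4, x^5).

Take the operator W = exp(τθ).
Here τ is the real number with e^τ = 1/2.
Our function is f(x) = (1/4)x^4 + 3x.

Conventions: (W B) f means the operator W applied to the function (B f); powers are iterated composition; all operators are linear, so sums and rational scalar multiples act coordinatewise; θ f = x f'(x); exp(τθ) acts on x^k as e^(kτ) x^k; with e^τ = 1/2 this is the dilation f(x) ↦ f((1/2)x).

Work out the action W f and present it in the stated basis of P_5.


exp(τθ) x^k = e^(kτ) x^k; with e^τ = 1/2 this sends x^k to (1/2)^k x^k
x ↦ 1/2 x
x^4 ↦ 1/16 x^4
applying this coordinatewise to f: exp(τθ) f = (1/64)x^4 + (3/2)x

g(x) = (1/64)x^4 + (3/2)x


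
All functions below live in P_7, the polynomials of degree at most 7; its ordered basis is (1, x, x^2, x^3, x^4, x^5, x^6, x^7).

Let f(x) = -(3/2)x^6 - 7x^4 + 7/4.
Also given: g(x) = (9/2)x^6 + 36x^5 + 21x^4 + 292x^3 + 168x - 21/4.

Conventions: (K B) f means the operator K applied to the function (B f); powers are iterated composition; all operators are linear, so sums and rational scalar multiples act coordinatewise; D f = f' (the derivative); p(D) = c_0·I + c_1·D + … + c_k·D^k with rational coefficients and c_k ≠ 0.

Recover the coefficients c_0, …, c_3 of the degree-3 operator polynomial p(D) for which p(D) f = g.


D^0 f = -(3/2)x^6 - 7x^4 + 7/4
D^1 f = -9x^5 - 28x^3
D^2 f = -45x^4 - 84x^2
D^3 f = -180x^3 - 168x
matching coefficients of g against c_0 f + c_1 Df + … from the top degree down determines the c_i
solution: c_0 = -3, c_1 = -4, c_2 = 0, c_3 = -1

c_0 = -3, c_1 = -4, c_2 = 0, c_3 = -1


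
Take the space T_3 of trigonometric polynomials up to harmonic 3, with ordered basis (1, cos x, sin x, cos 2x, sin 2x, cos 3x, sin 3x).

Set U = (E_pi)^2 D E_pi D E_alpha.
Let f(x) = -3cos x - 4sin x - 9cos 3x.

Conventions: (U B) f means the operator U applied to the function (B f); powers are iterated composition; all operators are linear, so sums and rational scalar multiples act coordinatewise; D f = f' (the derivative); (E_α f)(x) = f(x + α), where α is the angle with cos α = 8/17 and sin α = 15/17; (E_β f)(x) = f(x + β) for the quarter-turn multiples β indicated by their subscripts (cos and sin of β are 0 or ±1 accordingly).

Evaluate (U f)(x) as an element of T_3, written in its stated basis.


g(x) = -(84/17)cos x + (13/17)sin x + (395928/4913)cos 3x - (40095/4913)sin 3x

E_alpha f = -(84/17)cos x + (13/17)sin x + (43992/4913)cos 3x - (4455/4913)sin 3x
D E_alpha f = (13/17)cos x + (84/17)sin x - (13365/4913)cos 3x - (131976/4913)sin 3x
E_pi (D E_alpha) f = -(13/17)cos x - (84/17)sin x + (13365/4913)cos 3x + (131976/4913)sin 3x
D E_pi (D E_alpha) f = -(84/17)cos x + (13/17)sin x + (395928/4913)cos 3x - (40095/4913)sin 3x
E_pi D E_pi (D E_alpha) f = (84/17)cos x - (13/17)sin x - (395928/4913)cos 3x + (40095/4913)sin 3x
E_pi E_pi D E_pi (D E_alpha) f = -(84/17)cos x + (13/17)sin x + (395928/4913)cos 3x - (40095/4913)sin 3x


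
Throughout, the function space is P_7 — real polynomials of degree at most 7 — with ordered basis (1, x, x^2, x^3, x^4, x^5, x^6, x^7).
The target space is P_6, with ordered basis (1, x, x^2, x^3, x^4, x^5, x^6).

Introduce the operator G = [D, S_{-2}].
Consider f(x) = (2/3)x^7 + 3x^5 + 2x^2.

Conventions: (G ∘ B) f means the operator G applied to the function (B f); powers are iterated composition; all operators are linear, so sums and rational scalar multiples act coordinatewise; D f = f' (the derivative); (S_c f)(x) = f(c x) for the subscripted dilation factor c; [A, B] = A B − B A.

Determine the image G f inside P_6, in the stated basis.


S_{-2} f = -(256/3)x^7 - 96x^5 + 8x^2
D S_{-2} f = -(1792/3)x^6 - 480x^4 + 16x
D f = (14/3)x^6 + 15x^4 + 4x
S_{-2} D f = (896/3)x^6 + 240x^4 - 8x
[D, S_{-2}] f = -896x^6 - 720x^4 + 24x

the image equals g(x) = -896x^6 - 720x^4 + 24x
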